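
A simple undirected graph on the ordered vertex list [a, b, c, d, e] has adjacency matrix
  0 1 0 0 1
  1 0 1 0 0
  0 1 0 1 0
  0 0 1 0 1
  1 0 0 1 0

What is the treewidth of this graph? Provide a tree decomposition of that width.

Each bag holds 3 vertices, so the decomposition has width 2, which upper-bounds the treewidth. For the lower bound, G contains the cycle e–d–c–b–a–e, so G is not a forest; only forests have treewidth ≤ 1, hence tw(G) ≥ 2. The upper and lower bounds meet at 2, so that is the treewidth.

Treewidth 2.
One such decomposition:
Bags: B1 = {c, d, e}  B2 = {b, c, e}  B3 = {a, b, e}
Tree: B1–B2, B2–B3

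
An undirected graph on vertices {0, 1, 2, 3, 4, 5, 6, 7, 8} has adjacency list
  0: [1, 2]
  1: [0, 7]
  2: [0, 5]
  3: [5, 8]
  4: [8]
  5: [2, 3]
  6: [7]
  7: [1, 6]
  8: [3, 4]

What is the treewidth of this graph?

1

A width-1 tree decomposition is:
Bags: B1 = {6, 7}  B2 = {1, 7}  B3 = {0, 1}  B4 = {0, 2}  B5 = {2, 5}  B6 = {3, 5}  B7 = {3, 8}  B8 = {4, 8}
Tree: B1–B2, B2–B3, B3–B4, B4–B5, B5–B6, B6–B7, B7–B8
The largest bag has 2 vertices, giving width 1; this decomposition certifies tw(G) ≤ 1. Since G has at least one edge (e.g. 6–7), it is not an edgeless graph, so tw(G) ≥ 1. The upper and lower bounds meet at 1, so that is the treewidth.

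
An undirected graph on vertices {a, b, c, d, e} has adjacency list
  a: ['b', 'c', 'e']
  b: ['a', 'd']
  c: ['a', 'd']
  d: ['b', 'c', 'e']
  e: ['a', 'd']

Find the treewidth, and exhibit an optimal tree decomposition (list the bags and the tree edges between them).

Each bag holds 3 vertices, so the decomposition has width 2, which upper-bounds the treewidth. The edges c–d–e–a–c form a cycle, so G is not a tree and its treewidth is at least 2. Combining the bounds, tw(G) = 2.

Treewidth 2.
One such decomposition:
Bags: B1 = {a, c, d}  B2 = {a, d, e}  B3 = {a, b, d}
Tree: B1–B2, B2–B3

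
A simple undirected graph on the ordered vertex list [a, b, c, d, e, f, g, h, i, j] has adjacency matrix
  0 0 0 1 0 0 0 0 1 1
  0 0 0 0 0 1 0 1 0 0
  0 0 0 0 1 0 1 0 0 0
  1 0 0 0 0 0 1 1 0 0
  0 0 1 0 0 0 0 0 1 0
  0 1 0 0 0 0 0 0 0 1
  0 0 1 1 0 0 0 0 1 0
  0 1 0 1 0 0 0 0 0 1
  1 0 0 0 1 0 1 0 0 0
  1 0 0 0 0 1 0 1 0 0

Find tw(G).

2

A width-2 tree decomposition is:
Bags: B1 = {c, e, i}  B2 = {c, g, i}  B3 = {a, g, i}  B4 = {a, d, g}  B5 = {a, d, j}  B6 = {d, h, j}  B7 = {f, h, j}  B8 = {b, f, h}
Tree: B1–B2, B2–B3, B3–B4, B4–B5, B5–B6, B6–B7, B7–B8
Each bag holds 3 vertices, so the decomposition has width 2, which upper-bounds the treewidth. The edges e–c–g–i–e form a cycle, so G is not a tree and its treewidth is at least 2. Combining the bounds, tw(G) = 2.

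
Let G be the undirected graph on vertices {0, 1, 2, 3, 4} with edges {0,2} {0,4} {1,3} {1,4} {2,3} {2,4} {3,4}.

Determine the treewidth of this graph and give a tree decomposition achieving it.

The largest bag has 3 vertices, giving width 2; this decomposition certifies tw(G) ≤ 2. On the other hand G contains the 3-clique {1, 3, 4}. A clique must lie in a single bag of any decomposition, so no decomposition can have width below 2. Therefore the treewidth is 2.

Treewidth 2.
One optimal decomposition is:
Bags: B1 = {0, 2, 4}  B2 = {2, 3, 4}  B3 = {1, 3, 4}
Tree: B1–B2, B2–B3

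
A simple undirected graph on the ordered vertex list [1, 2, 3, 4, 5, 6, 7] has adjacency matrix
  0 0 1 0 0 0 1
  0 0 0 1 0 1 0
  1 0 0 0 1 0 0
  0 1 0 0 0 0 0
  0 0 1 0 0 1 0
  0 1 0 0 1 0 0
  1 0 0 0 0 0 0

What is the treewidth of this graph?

A width-1 tree decomposition is:
Bags: B1 = {1, 7}  B2 = {1, 3}  B3 = {3, 5}  B4 = {5, 6}  B5 = {2, 6}  B6 = {2, 4}
Tree: B1–B2, B2–B3, B3–B4, B4–B5, B5–B6
Every bag has size at most 2, so the width is 2 − 1 = 1 and tw(G) ≤ 1. Any graph with an edge has treewidth ≥ 1, and G has the edge 7–1. Combining the bounds, tw(G) = 1.

1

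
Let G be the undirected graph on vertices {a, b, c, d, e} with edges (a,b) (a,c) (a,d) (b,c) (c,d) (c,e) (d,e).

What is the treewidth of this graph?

2

A width-2 tree decomposition is:
Bags: B1 = {a, c, d}  B2 = {c, d, e}  B3 = {a, b, c}
Tree: B1–B2, B1–B3
The largest bag has 3 vertices, giving width 2; this decomposition certifies tw(G) ≤ 2. On the other hand G contains the 3-clique {c, d, e}. A clique must lie in a single bag of any decomposition, so no decomposition can have width below 2. Hence tw(G) = 2 exactly.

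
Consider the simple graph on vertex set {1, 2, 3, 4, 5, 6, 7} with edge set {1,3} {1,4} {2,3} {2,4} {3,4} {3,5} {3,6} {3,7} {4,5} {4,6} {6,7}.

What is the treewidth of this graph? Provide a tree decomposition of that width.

Each bag holds 3 vertices, so the decomposition has width 2, which upper-bounds the treewidth. Conversely, {1, 3, 4} is a clique of size 3, and the vertices of any clique must share a bag in every tree decomposition; so some bag has ≥ 3 vertices and tw(G) ≥ 2. Hence tw(G) = 2 exactly.

Treewidth 2.
One optimal decomposition is:
Bags: B1 = {3, 4, 6}  B2 = {3, 6, 7}  B3 = {2, 3, 4}  B4 = {1, 3, 4}  B5 = {3, 4, 5}
Tree: B1–B2, B1–B3, B1–B4, B3–B5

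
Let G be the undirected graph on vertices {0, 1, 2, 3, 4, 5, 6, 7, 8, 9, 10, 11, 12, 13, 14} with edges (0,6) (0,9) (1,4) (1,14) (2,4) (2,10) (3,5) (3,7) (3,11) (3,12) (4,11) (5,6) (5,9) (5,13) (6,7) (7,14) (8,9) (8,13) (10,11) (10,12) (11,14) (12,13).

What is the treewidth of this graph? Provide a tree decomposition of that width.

Each bag holds 4 vertices, so the decomposition has width 3, which upper-bounds the treewidth. For the lower bound: the 4 vertex sets {1,2,4}, {14}, {11}, {3,7,10,12} are disjoint, each induces a connected subgraph, and every pair is joined by at least one edge of G. Contracting each set to a single vertex therefore yields K_{4} as a minor, and since treewidth is minor-monotone, tw(G) ≥ tw(K_{4}) = 3. The upper and lower bounds meet at 3, so that is the treewidth.

Treewidth 3.
One optimal decomposition is:
Bags: B1 = {1, 2, 4, 14}  B2 = {2, 4, 11, 14}  B3 = {2, 10, 11, 14}  B4 = {7, 10, 11, 14}  B5 = {3, 7, 10, 11}  B6 = {3, 7, 10, 12}  B7 = {3, 6, 7, 12}  B8 = {3, 5, 6, 12}  B9 = {5, 6, 12, 13}  B10 = {0, 5, 6, 13}  B11 = {0, 5, 9, 13}  B12 = {0, 8, 9, 13}
Tree: B1–B2, B2–B3, B3–B4, B4–B5, B5–B6, B6–B7, B7–B8, B8–B9, B9–B10, B10–B11, B11–B12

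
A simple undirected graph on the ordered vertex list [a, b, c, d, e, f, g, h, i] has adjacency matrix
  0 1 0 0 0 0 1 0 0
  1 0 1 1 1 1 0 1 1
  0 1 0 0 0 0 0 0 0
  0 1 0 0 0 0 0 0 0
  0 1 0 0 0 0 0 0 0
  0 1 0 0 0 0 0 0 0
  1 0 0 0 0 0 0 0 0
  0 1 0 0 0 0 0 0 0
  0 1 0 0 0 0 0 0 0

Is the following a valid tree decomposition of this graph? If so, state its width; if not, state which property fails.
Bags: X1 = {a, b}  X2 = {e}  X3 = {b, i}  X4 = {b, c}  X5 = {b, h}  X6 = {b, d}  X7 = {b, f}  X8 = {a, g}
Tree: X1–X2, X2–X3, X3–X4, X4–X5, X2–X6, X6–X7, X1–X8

A tree decomposition must satisfy three properties: every vertex lies in some bag; for every edge, both endpoints lie together in some bag; and for every vertex, the bags containing it form a connected subtree. Here edge (b,e) lies in no bag, so the decomposition is invalid.

No — edge (b,e) lies in no bag.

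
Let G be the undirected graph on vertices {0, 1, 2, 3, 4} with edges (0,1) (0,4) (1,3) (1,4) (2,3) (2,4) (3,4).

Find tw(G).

A width-2 tree decomposition is:
Bags: B1 = {1, 3, 4}  B2 = {2, 3, 4}  B3 = {0, 1, 4}
Tree: B1–B2, B1–B3
Each bag holds 3 vertices, so the decomposition has width 2, which upper-bounds the treewidth. On the other hand G contains the 3-clique {0, 1, 4}. A clique must lie in a single bag of any decomposition, so no decomposition can have width below 2. Therefore the treewidth is 2.

2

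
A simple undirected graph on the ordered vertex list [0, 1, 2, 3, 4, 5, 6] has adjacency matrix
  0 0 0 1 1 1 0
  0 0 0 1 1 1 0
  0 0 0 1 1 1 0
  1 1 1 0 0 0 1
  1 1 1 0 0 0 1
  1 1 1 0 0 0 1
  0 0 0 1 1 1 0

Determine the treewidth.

A width-3 tree decomposition is:
Bags: B1 = {2, 3, 4, 5}  B2 = {0, 3, 4, 5}  B3 = {1, 3, 4, 5}  B4 = {3, 4, 5, 6}
Tree: B1–B2, B2–B3, B3–B4
Every bag has size at most 4, so the width is 4 − 1 = 3 and tw(G) ≤ 3. For the lower bound: the 4 vertex sets {2,3}, {0,5}, {4}, {1} are disjoint, each induces a connected subgraph, and every pair is joined by at least one edge of G. Contracting each set to a single vertex therefore yields K_{4} as a minor, and since treewidth is minor-monotone, tw(G) ≥ tw(K_{4}) = 3. The upper and lower bounds meet at 3, so that is the treewidth.

3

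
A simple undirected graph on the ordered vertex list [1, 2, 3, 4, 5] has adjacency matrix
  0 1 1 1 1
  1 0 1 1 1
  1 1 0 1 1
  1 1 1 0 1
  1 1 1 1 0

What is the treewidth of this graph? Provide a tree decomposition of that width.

Treewidth 4.
One optimal decomposition is:
Bags: B1 = {1, 2, 3, 4, 5}
Tree: (single bag)

With just one bag of size 5, the width is 5 − 1 = 4, so tw(G) ≤ 4. On the other hand G contains the 5-clique {1, 2, 3, 4, 5}. A clique must lie in a single bag of any decomposition, so no decomposition can have width below 4. Hence tw(G) = 4 exactly.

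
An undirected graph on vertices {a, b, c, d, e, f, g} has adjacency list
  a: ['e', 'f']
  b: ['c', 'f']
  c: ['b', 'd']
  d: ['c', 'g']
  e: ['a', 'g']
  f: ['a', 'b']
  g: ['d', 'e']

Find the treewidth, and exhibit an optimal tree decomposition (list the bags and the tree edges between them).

Treewidth 2.
One such decomposition:
Bags: B1 = {d, e, g}  B2 = {c, d, e}  B3 = {b, c, e}  B4 = {b, e, f}  B5 = {a, e, f}
Tree: B1–B2, B2–B3, B3–B4, B4–B5

The largest bag has 3 vertices, giving width 2; this decomposition certifies tw(G) ≤ 2. Since e–g–d–c–b–f–a–e is a cycle in G, G is not acyclic. Forests are exactly the graphs of treewidth ≤ 1, so tw(G) ≥ 2. Combining the bounds, tw(G) = 2.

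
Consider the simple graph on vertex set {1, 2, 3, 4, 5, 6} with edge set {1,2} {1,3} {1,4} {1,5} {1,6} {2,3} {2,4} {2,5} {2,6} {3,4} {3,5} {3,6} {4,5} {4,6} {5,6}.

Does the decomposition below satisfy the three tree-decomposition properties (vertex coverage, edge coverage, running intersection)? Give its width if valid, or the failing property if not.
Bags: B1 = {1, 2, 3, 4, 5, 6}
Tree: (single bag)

Checking the three conditions: (i) the bags cover all of {1, 2, 3, 4, 5, 6}; (ii) for each edge, some bag contains both endpoints; (iii) the bags containing any fixed vertex form a subtree. All hold, so the decomposition is valid with width 6 − 1 = 5.

Yes; width 5.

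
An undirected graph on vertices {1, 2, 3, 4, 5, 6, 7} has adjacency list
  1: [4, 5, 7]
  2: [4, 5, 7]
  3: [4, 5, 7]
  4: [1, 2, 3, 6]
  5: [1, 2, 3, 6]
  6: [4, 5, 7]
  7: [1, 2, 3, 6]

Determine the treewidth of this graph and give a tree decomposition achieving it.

The largest bag has 4 vertices, giving width 3; this decomposition certifies tw(G) ≤ 3. For the lower bound: the 4 vertex sets {5,6}, {1,7}, {4}, {2} are disjoint, each induces a connected subgraph, and every pair is joined by at least one edge of G. Contracting each set to a single vertex therefore yields K_{4} as a minor, and since treewidth is minor-monotone, tw(G) ≥ tw(K_{4}) = 3. Therefore the treewidth is 3.

Treewidth 3.
One optimal decomposition is:
Bags: B1 = {4, 5, 6, 7}  B2 = {1, 4, 5, 7}  B3 = {2, 4, 5, 7}  B4 = {3, 4, 5, 7}
Tree: B1–B2, B2–B3, B3–B4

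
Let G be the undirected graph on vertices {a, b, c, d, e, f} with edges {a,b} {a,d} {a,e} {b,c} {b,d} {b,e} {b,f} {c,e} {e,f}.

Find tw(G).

2

A width-2 tree decomposition is:
Bags: B1 = {a, b, e}  B2 = {b, c, e}  B3 = {a, b, d}  B4 = {b, e, f}
Tree: B1–B2, B1–B3, B2–B4
The largest bag has 3 vertices, giving width 2; this decomposition certifies tw(G) ≤ 2. Conversely, {a, b, d} is a clique of size 3, and the vertices of any clique must share a bag in every tree decomposition; so some bag has ≥ 3 vertices and tw(G) ≥ 2. The upper and lower bounds meet at 2, so that is the treewidth.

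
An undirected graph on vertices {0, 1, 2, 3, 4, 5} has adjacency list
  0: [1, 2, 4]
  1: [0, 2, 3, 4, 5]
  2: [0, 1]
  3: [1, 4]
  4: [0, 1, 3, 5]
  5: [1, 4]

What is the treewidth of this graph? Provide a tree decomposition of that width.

Treewidth 2.
Bags: B1 = {0, 1, 4}  B2 = {1, 3, 4}  B3 = {0, 1, 2}  B4 = {1, 4, 5}
Tree: B1–B2, B1–B3, B2–B4

Every bag has size at most 3, so the width is 3 − 1 = 2 and tw(G) ≤ 2. On the other hand G contains the 3-clique {0, 1, 2}. A clique must lie in a single bag of any decomposition, so no decomposition can have width below 2. Hence tw(G) = 2 exactly.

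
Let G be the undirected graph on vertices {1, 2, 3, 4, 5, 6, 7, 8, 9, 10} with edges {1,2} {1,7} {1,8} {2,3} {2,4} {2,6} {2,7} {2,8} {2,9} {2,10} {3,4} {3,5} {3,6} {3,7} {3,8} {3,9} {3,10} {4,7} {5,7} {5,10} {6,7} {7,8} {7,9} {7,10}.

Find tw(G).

A width-3 tree decomposition is:
Bags: B1 = {2, 3, 7, 10}  B2 = {2, 3, 7, 9}  B3 = {3, 5, 7, 10}  B4 = {2, 3, 7, 8}  B5 = {2, 3, 6, 7}  B6 = {1, 2, 7, 8}  B7 = {2, 3, 4, 7}
Tree: B1–B2, B1–B3, B1–B4, B2–B5, B4–B6, B2–B7
The largest bag has 4 vertices, giving width 3; this decomposition certifies tw(G) ≤ 3. For the lower bound, the 4 vertices {1, 2, 7, 8} are pairwise adjacent, and any tree decomposition puts a clique entirely inside one bag — forcing width ≥ 3. Combining the bounds, tw(G) = 3.

3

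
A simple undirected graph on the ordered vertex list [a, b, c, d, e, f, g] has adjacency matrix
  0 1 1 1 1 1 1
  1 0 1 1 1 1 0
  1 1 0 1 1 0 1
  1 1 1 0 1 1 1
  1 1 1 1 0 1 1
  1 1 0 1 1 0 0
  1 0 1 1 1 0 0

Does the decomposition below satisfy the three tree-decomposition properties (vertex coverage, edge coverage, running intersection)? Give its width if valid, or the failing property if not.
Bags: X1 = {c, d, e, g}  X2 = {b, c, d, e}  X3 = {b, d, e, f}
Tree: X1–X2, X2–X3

No — vertex a appears in no bag.

A tree decomposition must satisfy three properties: every vertex lies in some bag; for every edge, both endpoints lie together in some bag; and for every vertex, the bags containing it form a connected subtree. Here vertex a appears in no bag, so the decomposition is invalid.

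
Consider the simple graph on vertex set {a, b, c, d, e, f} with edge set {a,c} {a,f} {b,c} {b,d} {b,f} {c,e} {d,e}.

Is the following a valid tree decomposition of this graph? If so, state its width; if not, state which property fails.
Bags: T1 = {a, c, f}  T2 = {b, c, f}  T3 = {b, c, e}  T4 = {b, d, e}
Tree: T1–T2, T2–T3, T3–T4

Yes; width 2.

Vertex coverage: the bags together contain {a, b, c, d, e, f}, the full vertex set. Edge coverage: each edge of G has both endpoints in at least one bag. Running intersection: for every vertex, the bags containing it form a connected subtree. All three properties hold, so this is a valid tree decomposition of width max|bag| − 1 = 2, and hence tw(G) ≤ 2.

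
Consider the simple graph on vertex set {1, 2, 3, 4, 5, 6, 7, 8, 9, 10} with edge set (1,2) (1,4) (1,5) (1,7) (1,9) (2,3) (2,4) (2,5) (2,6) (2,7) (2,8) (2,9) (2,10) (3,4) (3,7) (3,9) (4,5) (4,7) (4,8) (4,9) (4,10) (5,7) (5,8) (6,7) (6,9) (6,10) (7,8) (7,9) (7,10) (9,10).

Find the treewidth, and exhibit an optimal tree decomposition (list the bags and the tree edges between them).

Treewidth 4.
One optimal decomposition is:
Bags: B1 = {2, 3, 4, 7, 9}  B2 = {1, 2, 4, 7, 9}  B3 = {1, 2, 4, 5, 7}  B4 = {2, 4, 7, 9, 10}  B5 = {2, 6, 7, 9, 10}  B6 = {2, 4, 5, 7, 8}
Tree: B1–B2, B2–B3, B2–B4, B4–B5, B3–B6

The largest bag has 5 vertices, giving width 4; this decomposition certifies tw(G) ≤ 4. On the other hand G contains the 5-clique {2, 4, 5, 7, 8}. A clique must lie in a single bag of any decomposition, so no decomposition can have width below 4. Therefore the treewidth is 4.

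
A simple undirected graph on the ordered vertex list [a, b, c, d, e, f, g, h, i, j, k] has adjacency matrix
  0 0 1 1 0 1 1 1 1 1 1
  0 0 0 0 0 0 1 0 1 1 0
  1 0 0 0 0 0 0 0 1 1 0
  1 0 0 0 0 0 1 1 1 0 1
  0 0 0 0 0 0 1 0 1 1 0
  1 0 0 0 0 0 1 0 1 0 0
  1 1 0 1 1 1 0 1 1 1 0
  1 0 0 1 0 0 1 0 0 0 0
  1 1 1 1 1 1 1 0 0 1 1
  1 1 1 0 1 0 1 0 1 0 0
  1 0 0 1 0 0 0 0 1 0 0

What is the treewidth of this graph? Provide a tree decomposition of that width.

Each bag holds 4 vertices, so the decomposition has width 3, which upper-bounds the treewidth. For the lower bound, the 4 vertices {a, d, g, h} are pairwise adjacent, and any tree decomposition puts a clique entirely inside one bag — forcing width ≥ 3. The upper and lower bounds meet at 3, so that is the treewidth.

Treewidth 3.
Bags: B1 = {e, g, i, j}  B2 = {a, g, i, j}  B3 = {a, d, g, i}  B4 = {a, f, g, i}  B5 = {a, d, i, k}  B6 = {a, c, i, j}  B7 = {b, g, i, j}  B8 = {a, d, g, h}
Tree: B1–B2, B2–B3, B3–B4, B3–B5, B2–B6, B1–B7, B3–B8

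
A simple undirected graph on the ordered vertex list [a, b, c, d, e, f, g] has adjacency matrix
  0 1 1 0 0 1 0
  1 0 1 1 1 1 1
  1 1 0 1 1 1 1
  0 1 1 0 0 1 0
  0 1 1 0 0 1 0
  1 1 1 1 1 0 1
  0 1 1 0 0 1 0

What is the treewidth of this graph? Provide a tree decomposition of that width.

Treewidth 3.
One optimal decomposition is:
Bags: B1 = {a, b, c, f}  B2 = {b, c, f, g}  B3 = {b, c, e, f}  B4 = {b, c, d, f}
Tree: B1–B2, B1–B3, B2–B4

Each bag holds 4 vertices, so the decomposition has width 3, which upper-bounds the treewidth. Conversely, {b, c, d, f} is a clique of size 4, and the vertices of any clique must share a bag in every tree decomposition; so some bag has ≥ 4 vertices and tw(G) ≥ 3. The upper and lower bounds meet at 3, so that is the treewidth.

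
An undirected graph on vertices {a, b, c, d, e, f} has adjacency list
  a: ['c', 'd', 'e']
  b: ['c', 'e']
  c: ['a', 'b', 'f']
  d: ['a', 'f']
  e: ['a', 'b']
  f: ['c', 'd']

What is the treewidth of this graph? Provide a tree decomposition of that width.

Every bag has size at most 3, so the width is 3 − 1 = 2 and tw(G) ≤ 2. For the lower bound, G contains the cycle d–f–c–a–d, so G is not a forest; only forests have treewidth ≤ 1, hence tw(G) ≥ 2. Hence tw(G) = 2 exactly.

Treewidth 2.
One such decomposition:
Bags: B1 = {a, d, f}  B2 = {a, c, f}  B3 = {a, c, e}  B4 = {b, c, e}
Tree: B1–B2, B2–B3, B3–B4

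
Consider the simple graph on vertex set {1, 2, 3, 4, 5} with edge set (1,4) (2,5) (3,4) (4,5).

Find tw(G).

1

A width-1 tree decomposition is:
Bags: B1 = {2, 5}  B2 = {4, 5}  B3 = {3, 4}  B4 = {1, 4}
Tree: B1–B2, B2–B3, B3–B4
Every bag has size at most 2, so the width is 2 − 1 = 1 and tw(G) ≤ 1. Since G has at least one edge (e.g. 5–2), it is not an edgeless graph, so tw(G) ≥ 1. Hence tw(G) = 1 exactly.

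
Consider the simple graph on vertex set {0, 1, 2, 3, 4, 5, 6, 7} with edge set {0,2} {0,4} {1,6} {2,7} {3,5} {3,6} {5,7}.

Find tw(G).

A width-1 tree decomposition is:
Bags: B1 = {1, 6}  B2 = {3, 6}  B3 = {3, 5}  B4 = {5, 7}  B5 = {2, 7}  B6 = {0, 2}  B7 = {0, 4}
Tree: B1–B2, B2–B3, B3–B4, B4–B5, B5–B6, B6–B7
Every bag has size at most 2, so the width is 2 − 1 = 1 and tw(G) ≤ 1. G has an edge, so its treewidth is at least 1. Hence tw(G) = 1 exactly.

1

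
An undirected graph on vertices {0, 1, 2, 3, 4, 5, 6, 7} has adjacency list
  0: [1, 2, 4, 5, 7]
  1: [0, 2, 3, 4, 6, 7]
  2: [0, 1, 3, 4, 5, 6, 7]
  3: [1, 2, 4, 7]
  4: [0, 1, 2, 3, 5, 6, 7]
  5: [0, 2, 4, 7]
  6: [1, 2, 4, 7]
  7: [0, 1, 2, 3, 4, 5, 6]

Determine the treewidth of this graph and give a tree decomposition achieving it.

Every bag has size at most 5, so the width is 5 − 1 = 4 and tw(G) ≤ 4. For the lower bound, the 5 vertices {0, 1, 2, 4, 7} are pairwise adjacent, and any tree decomposition puts a clique entirely inside one bag — forcing width ≥ 4. Combining the bounds, tw(G) = 4.

Treewidth 4.
One such decomposition:
Bags: B1 = {0, 2, 4, 5, 7}  B2 = {0, 1, 2, 4, 7}  B3 = {1, 2, 4, 6, 7}  B4 = {1, 2, 3, 4, 7}
Tree: B1–B2, B2–B3, B2–B4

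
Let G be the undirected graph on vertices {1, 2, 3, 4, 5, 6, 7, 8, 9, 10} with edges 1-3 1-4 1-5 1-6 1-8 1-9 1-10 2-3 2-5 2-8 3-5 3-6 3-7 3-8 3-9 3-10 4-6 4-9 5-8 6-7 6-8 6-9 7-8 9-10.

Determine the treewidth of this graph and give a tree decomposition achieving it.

Treewidth 3.
One such decomposition:
Bags: B1 = {1, 3, 6, 9}  B2 = {1, 3, 6, 8}  B3 = {1, 3, 9, 10}  B4 = {1, 3, 5, 8}  B5 = {3, 6, 7, 8}  B6 = {1, 4, 6, 9}  B7 = {2, 3, 5, 8}
Tree: B1–B2, B1–B3, B2–B4, B2–B5, B1–B6, B4–B7

The largest bag has 4 vertices, giving width 3; this decomposition certifies tw(G) ≤ 3. On the other hand G contains the 4-clique {1, 3, 9, 10}. A clique must lie in a single bag of any decomposition, so no decomposition can have width below 3. Hence tw(G) = 3 exactly.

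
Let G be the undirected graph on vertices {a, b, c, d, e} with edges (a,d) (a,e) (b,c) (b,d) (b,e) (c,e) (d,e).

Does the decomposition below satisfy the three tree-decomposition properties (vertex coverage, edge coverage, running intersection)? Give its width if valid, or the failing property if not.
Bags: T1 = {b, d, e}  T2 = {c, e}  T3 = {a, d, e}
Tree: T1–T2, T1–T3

No — edge (b,c) lies in no bag.

A tree decomposition must satisfy three properties: every vertex lies in some bag; for every edge, both endpoints lie together in some bag; and for every vertex, the bags containing it form a connected subtree. Here edge (b,c) lies in no bag, so the decomposition is invalid.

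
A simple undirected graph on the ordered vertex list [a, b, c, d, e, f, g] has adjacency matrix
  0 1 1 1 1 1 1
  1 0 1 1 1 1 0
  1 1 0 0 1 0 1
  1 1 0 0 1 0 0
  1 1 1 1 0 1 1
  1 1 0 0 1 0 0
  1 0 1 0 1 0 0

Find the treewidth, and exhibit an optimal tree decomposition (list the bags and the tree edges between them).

Every bag has size at most 4, so the width is 4 − 1 = 3 and tw(G) ≤ 3. For the lower bound, the 4 vertices {a, c, e, g} are pairwise adjacent, and any tree decomposition puts a clique entirely inside one bag — forcing width ≥ 3. The upper and lower bounds meet at 3, so that is the treewidth.

Treewidth 3.
One such decomposition:
Bags: B1 = {a, c, e, g}  B2 = {a, b, c, e}  B3 = {a, b, e, f}  B4 = {a, b, d, e}
Tree: B1–B2, B2–B3, B3–B4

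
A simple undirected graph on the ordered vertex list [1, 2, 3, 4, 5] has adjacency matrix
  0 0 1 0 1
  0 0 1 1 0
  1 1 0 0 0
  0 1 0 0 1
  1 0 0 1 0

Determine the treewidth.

2

A width-2 tree decomposition is:
Bags: B1 = {1, 3, 5}  B2 = {2, 3, 5}  B3 = {2, 4, 5}
Tree: B1–B2, B2–B3
The largest bag has 3 vertices, giving width 2; this decomposition certifies tw(G) ≤ 2. Since 5–1–3–2–4–5 is a cycle in G, G is not acyclic. Forests are exactly the graphs of treewidth ≤ 1, so tw(G) ≥ 2. Hence tw(G) = 2 exactly.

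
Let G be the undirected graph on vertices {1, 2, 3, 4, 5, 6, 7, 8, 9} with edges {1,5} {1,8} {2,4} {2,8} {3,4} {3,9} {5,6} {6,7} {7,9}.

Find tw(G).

2

A width-2 tree decomposition is:
Bags: B1 = {1, 5, 6}  B2 = {1, 6, 8}  B3 = {2, 6, 8}  B4 = {2, 4, 6}  B5 = {3, 4, 6}  B6 = {3, 6, 9}  B7 = {6, 7, 9}
Tree: B1–B2, B2–B3, B3–B4, B4–B5, B5–B6, B6–B7
Every bag has size at most 3, so the width is 3 − 1 = 2 and tw(G) ≤ 2. The edges 6–5–1–8–2–4–3–9–7–6 form a cycle, so G is not a tree and its treewidth is at least 2. Therefore the treewidth is 2.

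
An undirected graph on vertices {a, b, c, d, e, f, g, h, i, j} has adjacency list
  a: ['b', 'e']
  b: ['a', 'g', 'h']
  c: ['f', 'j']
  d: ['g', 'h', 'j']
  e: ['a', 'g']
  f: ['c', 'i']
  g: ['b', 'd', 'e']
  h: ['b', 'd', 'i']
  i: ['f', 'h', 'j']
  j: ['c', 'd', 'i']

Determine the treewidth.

2

A width-2 tree decomposition is:
Bags: B1 = {c, f, i}  B2 = {c, i, j}  B3 = {h, i, j}  B4 = {d, h, j}  B5 = {b, d, h}  B6 = {b, d, g}  B7 = {a, b, g}  B8 = {a, e, g}
Tree: B1–B2, B2–B3, B3–B4, B4–B5, B5–B6, B6–B7, B7–B8
Every bag has size at most 3, so the width is 3 − 1 = 2 and tw(G) ≤ 2. The edges f–c–j–i–f form a cycle, so G is not a tree and its treewidth is at least 2. The upper and lower bounds meet at 2, so that is the treewidth.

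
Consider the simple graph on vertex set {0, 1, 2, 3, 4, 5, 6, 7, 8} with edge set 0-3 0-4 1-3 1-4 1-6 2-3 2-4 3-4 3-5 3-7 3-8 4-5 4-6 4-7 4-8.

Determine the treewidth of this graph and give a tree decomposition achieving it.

Treewidth 2.
Bags: B1 = {3, 4, 5}  B2 = {3, 4, 7}  B3 = {2, 3, 4}  B4 = {1, 3, 4}  B5 = {1, 4, 6}  B6 = {3, 4, 8}  B7 = {0, 3, 4}
Tree: B1–B2, B2–B3, B1–B4, B4–B5, B3–B6, B2–B7

Every bag has size at most 3, so the width is 3 − 1 = 2 and tw(G) ≤ 2. On the other hand G contains the 3-clique {0, 3, 4}. A clique must lie in a single bag of any decomposition, so no decomposition can have width below 2. Combining the bounds, tw(G) = 2.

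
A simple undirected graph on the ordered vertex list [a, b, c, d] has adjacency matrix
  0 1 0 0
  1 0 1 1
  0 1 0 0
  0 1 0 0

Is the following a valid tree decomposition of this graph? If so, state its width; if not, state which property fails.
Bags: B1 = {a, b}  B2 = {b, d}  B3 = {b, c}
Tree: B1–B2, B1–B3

Every vertex of G appears in some bag (union = {a, b, c, d}); every edge is covered by a bag; and for each vertex v the set of bags containing v is connected in the bag tree. The decomposition is therefore valid. The largest bag has 2 vertices, so the width is 1.

Yes; width 1.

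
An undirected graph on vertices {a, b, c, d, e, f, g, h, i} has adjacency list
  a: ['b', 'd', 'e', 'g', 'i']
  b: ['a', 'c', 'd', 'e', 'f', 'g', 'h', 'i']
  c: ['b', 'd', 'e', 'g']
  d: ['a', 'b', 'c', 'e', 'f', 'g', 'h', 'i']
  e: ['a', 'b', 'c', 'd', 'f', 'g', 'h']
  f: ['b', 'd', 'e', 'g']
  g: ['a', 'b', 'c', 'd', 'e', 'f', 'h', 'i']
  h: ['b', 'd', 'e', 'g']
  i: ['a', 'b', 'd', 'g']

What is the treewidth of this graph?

4

A width-4 tree decomposition is:
Bags: B1 = {a, b, d, e, g}  B2 = {b, d, e, g, h}  B3 = {b, d, e, f, g}  B4 = {b, c, d, e, g}  B5 = {a, b, d, g, i}
Tree: B1–B2, B1–B3, B1–B4, B1–B5
Each bag holds 5 vertices, so the decomposition has width 4, which upper-bounds the treewidth. Conversely, {b, d, e, g, h} is a clique of size 5, and the vertices of any clique must share a bag in every tree decomposition; so some bag has ≥ 5 vertices and tw(G) ≥ 4. The upper and lower bounds meet at 4, so that is the treewidth.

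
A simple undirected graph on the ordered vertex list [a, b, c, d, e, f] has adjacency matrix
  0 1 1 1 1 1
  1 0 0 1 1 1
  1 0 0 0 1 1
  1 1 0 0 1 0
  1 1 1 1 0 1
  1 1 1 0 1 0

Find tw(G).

A width-3 tree decomposition is:
Bags: B1 = {a, b, d, e}  B2 = {a, b, e, f}  B3 = {a, c, e, f}
Tree: B1–B2, B2–B3
The largest bag has 4 vertices, giving width 3; this decomposition certifies tw(G) ≤ 3. For the lower bound, the 4 vertices {a, b, d, e} are pairwise adjacent, and any tree decomposition puts a clique entirely inside one bag — forcing width ≥ 3. Combining the bounds, tw(G) = 3.

3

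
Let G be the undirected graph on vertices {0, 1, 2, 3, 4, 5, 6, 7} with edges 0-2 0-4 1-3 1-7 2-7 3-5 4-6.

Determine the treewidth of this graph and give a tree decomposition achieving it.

Treewidth 1.
One optimal decomposition is:
Bags: B1 = {3, 5}  B2 = {1, 3}  B3 = {1, 7}  B4 = {2, 7}  B5 = {0, 2}  B6 = {0, 4}  B7 = {4, 6}
Tree: B1–B2, B2–B3, B3–B4, B4–B5, B5–B6, B6–B7

The largest bag has 2 vertices, giving width 1; this decomposition certifies tw(G) ≤ 1. G has an edge, so its treewidth is at least 1. Therefore the treewidth is 1.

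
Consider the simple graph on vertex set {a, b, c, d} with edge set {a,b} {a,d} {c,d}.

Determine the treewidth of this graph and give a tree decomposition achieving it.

The largest bag has 2 vertices, giving width 1; this decomposition certifies tw(G) ≤ 1. Since G has at least one edge (e.g. b–a), it is not an edgeless graph, so tw(G) ≥ 1. Therefore the treewidth is 1.

Treewidth 1.
Bags: B1 = {a, b}  B2 = {a, d}  B3 = {c, d}
Tree: B1–B2, B2–B3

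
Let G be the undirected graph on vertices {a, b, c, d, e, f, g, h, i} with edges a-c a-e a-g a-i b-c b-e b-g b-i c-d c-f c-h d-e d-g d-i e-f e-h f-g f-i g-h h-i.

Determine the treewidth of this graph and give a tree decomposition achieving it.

Every bag has size at most 5, so the width is 5 − 1 = 4 and tw(G) ≤ 4. For the lower bound: the 5 vertex sets {d,g}, {f,i}, {b,e}, {c}, {h} are disjoint, each induces a connected subgraph, and every pair is joined by at least one edge of G. Contracting each set to a single vertex therefore yields K_{5} as a minor, and since treewidth is minor-monotone, tw(G) ≥ tw(K_{5}) = 4. Combining the bounds, tw(G) = 4.

Treewidth 4.
One such decomposition:
Bags: B1 = {c, d, e, g, i}  B2 = {c, e, f, g, i}  B3 = {b, c, e, g, i}  B4 = {c, e, g, h, i}  B5 = {a, c, e, g, i}
Tree: B1–B2, B2–B3, B3–B4, B4–B5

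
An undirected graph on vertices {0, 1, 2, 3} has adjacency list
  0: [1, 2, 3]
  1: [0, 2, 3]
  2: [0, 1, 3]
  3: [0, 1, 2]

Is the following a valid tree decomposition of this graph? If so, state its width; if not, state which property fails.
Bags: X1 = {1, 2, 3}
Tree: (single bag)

No — vertex 0 appears in no bag.

A tree decomposition must satisfy three properties: every vertex lies in some bag; for every edge, both endpoints lie together in some bag; and for every vertex, the bags containing it form a connected subtree. Here vertex 0 appears in no bag, so the decomposition is invalid.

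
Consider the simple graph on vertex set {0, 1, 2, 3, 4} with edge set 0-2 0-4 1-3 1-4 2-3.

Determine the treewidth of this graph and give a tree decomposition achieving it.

Treewidth 2.
One optimal decomposition is:
Bags: B1 = {1, 3, 4}  B2 = {2, 3, 4}  B3 = {0, 2, 4}
Tree: B1–B2, B2–B3

Every bag has size at most 3, so the width is 3 − 1 = 2 and tw(G) ≤ 2. For the lower bound, G contains the cycle 4–1–3–2–0–4, so G is not a forest; only forests have treewidth ≤ 1, hence tw(G) ≥ 2. Combining the bounds, tw(G) = 2.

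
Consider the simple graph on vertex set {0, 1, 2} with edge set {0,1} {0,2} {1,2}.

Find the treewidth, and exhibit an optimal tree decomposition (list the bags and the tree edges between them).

With just one bag of size 3, the width is 3 − 1 = 2, so tw(G) ≤ 2. On the other hand G contains the 3-clique {0, 1, 2}. A clique must lie in a single bag of any decomposition, so no decomposition can have width below 2. Therefore the treewidth is 2.

Treewidth 2.
Bags: B1 = {0, 1, 2}
Tree: (single bag)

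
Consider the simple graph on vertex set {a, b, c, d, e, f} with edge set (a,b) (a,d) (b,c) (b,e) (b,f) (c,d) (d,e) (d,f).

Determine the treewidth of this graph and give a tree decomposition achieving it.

Each bag holds 3 vertices, so the decomposition has width 2, which upper-bounds the treewidth. For the lower bound, G contains the cycle c–d–f–b–c, so G is not a forest; only forests have treewidth ≤ 1, hence tw(G) ≥ 2. Combining the bounds, tw(G) = 2.

Treewidth 2.
One optimal decomposition is:
Bags: B1 = {b, c, d}  B2 = {b, d, f}  B3 = {a, b, d}  B4 = {b, d, e}
Tree: B1–B2, B2–B3, B3–B4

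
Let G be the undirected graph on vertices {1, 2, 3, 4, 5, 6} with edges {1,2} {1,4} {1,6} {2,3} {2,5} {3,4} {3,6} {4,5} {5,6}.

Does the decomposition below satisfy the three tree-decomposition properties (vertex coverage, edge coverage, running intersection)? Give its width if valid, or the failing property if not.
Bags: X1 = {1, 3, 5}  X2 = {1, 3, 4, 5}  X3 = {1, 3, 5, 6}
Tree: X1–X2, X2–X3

A tree decomposition must satisfy three properties: every vertex lies in some bag; for every edge, both endpoints lie together in some bag; and for every vertex, the bags containing it form a connected subtree. Here vertex 2 appears in no bag, so the decomposition is invalid.

No — vertex 2 appears in no bag.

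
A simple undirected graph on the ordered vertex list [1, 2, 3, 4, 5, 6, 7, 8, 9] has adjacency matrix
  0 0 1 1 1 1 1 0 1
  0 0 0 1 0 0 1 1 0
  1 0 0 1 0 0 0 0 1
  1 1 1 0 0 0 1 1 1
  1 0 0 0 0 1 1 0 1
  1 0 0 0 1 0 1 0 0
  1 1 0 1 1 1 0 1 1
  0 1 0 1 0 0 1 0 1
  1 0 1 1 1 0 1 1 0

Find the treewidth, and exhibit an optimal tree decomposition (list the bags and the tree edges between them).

Treewidth 3.
One such decomposition:
Bags: B1 = {1, 4, 7, 9}  B2 = {4, 7, 8, 9}  B3 = {1, 5, 7, 9}  B4 = {1, 3, 4, 9}  B5 = {2, 4, 7, 8}  B6 = {1, 5, 6, 7}
Tree: B1–B2, B1–B3, B1–B4, B2–B5, B3–B6

The largest bag has 4 vertices, giving width 3; this decomposition certifies tw(G) ≤ 3. On the other hand G contains the 4-clique {1, 3, 4, 9}. A clique must lie in a single bag of any decomposition, so no decomposition can have width below 3. Combining the bounds, tw(G) = 3.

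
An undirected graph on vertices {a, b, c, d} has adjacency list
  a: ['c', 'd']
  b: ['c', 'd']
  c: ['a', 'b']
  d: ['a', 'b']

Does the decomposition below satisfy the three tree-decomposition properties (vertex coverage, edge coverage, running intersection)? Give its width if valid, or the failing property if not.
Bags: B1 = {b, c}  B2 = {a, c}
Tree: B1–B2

No — vertex d appears in no bag.

A tree decomposition must satisfy three properties: every vertex lies in some bag; for every edge, both endpoints lie together in some bag; and for every vertex, the bags containing it form a connected subtree. Here vertex d appears in no bag, so the decomposition is invalid.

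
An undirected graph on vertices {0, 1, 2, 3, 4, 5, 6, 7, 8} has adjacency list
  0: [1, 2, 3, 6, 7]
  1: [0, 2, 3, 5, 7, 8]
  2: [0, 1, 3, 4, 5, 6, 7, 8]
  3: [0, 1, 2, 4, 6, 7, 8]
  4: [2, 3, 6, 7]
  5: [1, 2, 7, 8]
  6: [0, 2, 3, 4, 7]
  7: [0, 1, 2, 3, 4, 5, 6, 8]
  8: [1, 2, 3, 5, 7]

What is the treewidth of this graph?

A width-4 tree decomposition is:
Bags: B1 = {0, 1, 2, 3, 7}  B2 = {0, 2, 3, 6, 7}  B3 = {2, 3, 4, 6, 7}  B4 = {1, 2, 3, 7, 8}  B5 = {1, 2, 5, 7, 8}
Tree: B1–B2, B2–B3, B1–B4, B4–B5
Every bag has size at most 5, so the width is 5 − 1 = 4 and tw(G) ≤ 4. On the other hand G contains the 5-clique {0, 1, 2, 3, 7}. A clique must lie in a single bag of any decomposition, so no decomposition can have width below 4. Therefore the treewidth is 4.

4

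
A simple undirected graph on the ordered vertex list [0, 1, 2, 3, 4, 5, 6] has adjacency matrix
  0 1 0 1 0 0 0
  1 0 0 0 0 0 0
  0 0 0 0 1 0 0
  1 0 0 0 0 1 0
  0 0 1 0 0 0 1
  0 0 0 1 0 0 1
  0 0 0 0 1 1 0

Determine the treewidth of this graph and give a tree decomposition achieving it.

Treewidth 1.
One optimal decomposition is:
Bags: B1 = {2, 4}  B2 = {4, 6}  B3 = {5, 6}  B4 = {3, 5}  B5 = {0, 3}  B6 = {0, 1}
Tree: B1–B2, B2–B3, B3–B4, B4–B5, B5–B6

Every bag has size at most 2, so the width is 2 − 1 = 1 and tw(G) ≤ 1. Any graph with an edge has treewidth ≥ 1, and G has the edge 2–4. Hence tw(G) = 1 exactly.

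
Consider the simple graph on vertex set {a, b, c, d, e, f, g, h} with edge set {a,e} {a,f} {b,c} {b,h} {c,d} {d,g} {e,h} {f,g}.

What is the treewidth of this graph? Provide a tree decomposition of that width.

Every bag has size at most 3, so the width is 3 − 1 = 2 and tw(G) ≤ 2. Since g–d–c–b–h–e–a–f–g is a cycle in G, G is not acyclic. Forests are exactly the graphs of treewidth ≤ 1, so tw(G) ≥ 2. The upper and lower bounds meet at 2, so that is the treewidth.

Treewidth 2.
One such decomposition:
Bags: B1 = {c, d, g}  B2 = {b, c, g}  B3 = {b, g, h}  B4 = {e, g, h}  B5 = {a, e, g}  B6 = {a, f, g}
Tree: B1–B2, B2–B3, B3–B4, B4–B5, B5–B6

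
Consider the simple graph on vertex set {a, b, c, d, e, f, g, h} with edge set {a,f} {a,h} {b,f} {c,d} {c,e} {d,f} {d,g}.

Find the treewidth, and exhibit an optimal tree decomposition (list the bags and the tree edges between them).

Treewidth 1.
One such decomposition:
Bags: B1 = {c, d}  B2 = {d, f}  B3 = {c, e}  B4 = {a, f}  B5 = {d, g}  B6 = {a, h}  B7 = {b, f}
Tree: B1–B2, B1–B3, B2–B4, B2–B5, B4–B6, B4–B7

The largest bag has 2 vertices, giving width 1; this decomposition certifies tw(G) ≤ 1. Since G has at least one edge (e.g. d–c), it is not an edgeless graph, so tw(G) ≥ 1. Combining the bounds, tw(G) = 1.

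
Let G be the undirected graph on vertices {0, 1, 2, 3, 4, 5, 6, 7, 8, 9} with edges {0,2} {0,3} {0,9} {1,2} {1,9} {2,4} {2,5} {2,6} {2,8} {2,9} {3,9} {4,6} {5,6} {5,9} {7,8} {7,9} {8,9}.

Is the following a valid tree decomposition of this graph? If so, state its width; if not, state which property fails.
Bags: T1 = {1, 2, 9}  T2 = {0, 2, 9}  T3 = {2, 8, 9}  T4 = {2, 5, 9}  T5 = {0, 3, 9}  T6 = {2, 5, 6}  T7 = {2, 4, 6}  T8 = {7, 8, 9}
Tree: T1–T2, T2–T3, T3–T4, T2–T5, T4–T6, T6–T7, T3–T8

Checking the three conditions: (i) the bags cover all of {0, 1, 2, 3, 4, 5, 6, 7, 8, 9}; (ii) for each edge, some bag contains both endpoints; (iii) the bags containing any fixed vertex form a subtree. All hold, so the decomposition is valid with width 3 − 1 = 2.

Yes; width 2.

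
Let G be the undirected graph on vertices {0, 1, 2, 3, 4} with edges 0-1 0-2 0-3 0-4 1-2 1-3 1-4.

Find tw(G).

2

A width-2 tree decomposition is:
Bags: B1 = {0, 1, 4}  B2 = {0, 1, 3}  B3 = {0, 1, 2}
Tree: B1–B2, B1–B3
Each bag holds 3 vertices, so the decomposition has width 2, which upper-bounds the treewidth. On the other hand G contains the 3-clique {0, 1, 2}. A clique must lie in a single bag of any decomposition, so no decomposition can have width below 2. Hence tw(G) = 2 exactly.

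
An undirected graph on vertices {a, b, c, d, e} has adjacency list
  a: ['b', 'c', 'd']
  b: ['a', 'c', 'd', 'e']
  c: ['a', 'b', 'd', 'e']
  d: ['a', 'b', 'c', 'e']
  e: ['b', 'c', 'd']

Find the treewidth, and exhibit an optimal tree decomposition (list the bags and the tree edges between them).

The largest bag has 4 vertices, giving width 3; this decomposition certifies tw(G) ≤ 3. Conversely, {b, c, d, e} is a clique of size 4, and the vertices of any clique must share a bag in every tree decomposition; so some bag has ≥ 4 vertices and tw(G) ≥ 3. Combining the bounds, tw(G) = 3.

Treewidth 3.
One such decomposition:
Bags: B1 = {b, c, d, e}  B2 = {a, b, c, d}
Tree: B1–B2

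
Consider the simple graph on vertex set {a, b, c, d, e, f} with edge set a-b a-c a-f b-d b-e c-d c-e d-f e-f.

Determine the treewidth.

A width-3 tree decomposition is:
Bags: B1 = {a, b, d, e}  B2 = {a, d, e, f}  B3 = {a, c, d, e}
Tree: B1–B2, B2–B3
Each bag holds 4 vertices, so the decomposition has width 3, which upper-bounds the treewidth. For the lower bound: the 4 vertex sets {a,b}, {d,f}, {e}, {c} are disjoint, each induces a connected subgraph, and every pair is joined by at least one edge of G. Contracting each set to a single vertex therefore yields K_{4} as a minor, and since treewidth is minor-monotone, tw(G) ≥ tw(K_{4}) = 3. Hence tw(G) = 3 exactly.

3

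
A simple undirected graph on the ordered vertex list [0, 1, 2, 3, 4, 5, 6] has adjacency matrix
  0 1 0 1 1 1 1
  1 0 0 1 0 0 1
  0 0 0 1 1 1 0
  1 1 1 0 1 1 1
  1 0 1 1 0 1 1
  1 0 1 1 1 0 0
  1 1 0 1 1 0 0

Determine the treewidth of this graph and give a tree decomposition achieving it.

Treewidth 3.
One such decomposition:
Bags: B1 = {0, 3, 4, 5}  B2 = {0, 3, 4, 6}  B3 = {2, 3, 4, 5}  B4 = {0, 1, 3, 6}
Tree: B1–B2, B1–B3, B2–B4

Each bag holds 4 vertices, so the decomposition has width 3, which upper-bounds the treewidth. For the lower bound, the 4 vertices {0, 1, 3, 6} are pairwise adjacent, and any tree decomposition puts a clique entirely inside one bag — forcing width ≥ 3. The upper and lower bounds meet at 3, so that is the treewidth.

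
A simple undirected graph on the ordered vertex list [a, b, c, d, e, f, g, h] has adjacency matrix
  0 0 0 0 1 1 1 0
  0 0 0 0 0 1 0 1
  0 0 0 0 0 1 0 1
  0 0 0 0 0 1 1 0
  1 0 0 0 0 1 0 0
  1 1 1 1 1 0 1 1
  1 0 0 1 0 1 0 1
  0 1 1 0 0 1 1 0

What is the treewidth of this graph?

2

A width-2 tree decomposition is:
Bags: B1 = {d, f, g}  B2 = {f, g, h}  B3 = {a, f, g}  B4 = {a, e, f}  B5 = {c, f, h}  B6 = {b, f, h}
Tree: B1–B2, B2–B3, B3–B4, B2–B5, B2–B6
The largest bag has 3 vertices, giving width 2; this decomposition certifies tw(G) ≤ 2. For the lower bound, the 3 vertices {d, f, g} are pairwise adjacent, and any tree decomposition puts a clique entirely inside one bag — forcing width ≥ 2. The upper and lower bounds meet at 2, so that is the treewidth.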